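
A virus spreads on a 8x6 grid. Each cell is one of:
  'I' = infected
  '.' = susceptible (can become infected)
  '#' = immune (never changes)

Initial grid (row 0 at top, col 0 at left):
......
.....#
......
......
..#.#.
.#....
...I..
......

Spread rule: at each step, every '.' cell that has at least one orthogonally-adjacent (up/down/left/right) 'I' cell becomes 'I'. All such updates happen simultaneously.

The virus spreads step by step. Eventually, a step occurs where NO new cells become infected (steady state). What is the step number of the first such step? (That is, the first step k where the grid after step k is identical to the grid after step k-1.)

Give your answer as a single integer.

Step 0 (initial): 1 infected
Step 1: +4 new -> 5 infected
Step 2: +7 new -> 12 infected
Step 3: +5 new -> 17 infected
Step 4: +6 new -> 23 infected
Step 5: +6 new -> 29 infected
Step 6: +7 new -> 36 infected
Step 7: +4 new -> 40 infected
Step 8: +3 new -> 43 infected
Step 9: +1 new -> 44 infected
Step 10: +0 new -> 44 infected

Answer: 10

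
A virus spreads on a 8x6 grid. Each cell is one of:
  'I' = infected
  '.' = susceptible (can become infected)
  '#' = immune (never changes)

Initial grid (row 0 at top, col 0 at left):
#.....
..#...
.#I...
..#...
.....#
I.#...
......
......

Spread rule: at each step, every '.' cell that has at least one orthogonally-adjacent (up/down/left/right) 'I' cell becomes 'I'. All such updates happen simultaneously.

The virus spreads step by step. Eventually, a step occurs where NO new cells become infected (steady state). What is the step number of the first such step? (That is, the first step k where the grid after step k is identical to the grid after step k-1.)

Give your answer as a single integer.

Step 0 (initial): 2 infected
Step 1: +4 new -> 6 infected
Step 2: +7 new -> 13 infected
Step 3: +10 new -> 23 infected
Step 4: +9 new -> 32 infected
Step 5: +6 new -> 38 infected
Step 6: +3 new -> 41 infected
Step 7: +1 new -> 42 infected
Step 8: +0 new -> 42 infected

Answer: 8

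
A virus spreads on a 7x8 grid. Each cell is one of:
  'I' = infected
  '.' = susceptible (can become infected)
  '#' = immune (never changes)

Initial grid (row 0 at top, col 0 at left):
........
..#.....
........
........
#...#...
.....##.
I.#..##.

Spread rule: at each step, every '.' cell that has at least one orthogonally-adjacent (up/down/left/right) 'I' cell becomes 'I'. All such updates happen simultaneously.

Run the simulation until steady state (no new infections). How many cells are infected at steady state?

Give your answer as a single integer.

Answer: 48

Derivation:
Step 0 (initial): 1 infected
Step 1: +2 new -> 3 infected
Step 2: +1 new -> 4 infected
Step 3: +2 new -> 6 infected
Step 4: +3 new -> 9 infected
Step 5: +6 new -> 15 infected
Step 6: +5 new -> 20 infected
Step 7: +4 new -> 24 infected
Step 8: +5 new -> 29 infected
Step 9: +5 new -> 34 infected
Step 10: +5 new -> 39 infected
Step 11: +4 new -> 43 infected
Step 12: +3 new -> 46 infected
Step 13: +2 new -> 48 infected
Step 14: +0 new -> 48 infected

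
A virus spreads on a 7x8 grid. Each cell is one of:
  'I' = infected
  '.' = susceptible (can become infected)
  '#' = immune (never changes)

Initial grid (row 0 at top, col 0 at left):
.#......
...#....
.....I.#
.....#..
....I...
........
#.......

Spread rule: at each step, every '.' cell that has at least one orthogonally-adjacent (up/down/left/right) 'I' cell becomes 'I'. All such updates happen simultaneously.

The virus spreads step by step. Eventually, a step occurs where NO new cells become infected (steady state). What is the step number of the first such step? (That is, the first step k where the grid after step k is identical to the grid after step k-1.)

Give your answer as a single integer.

Step 0 (initial): 2 infected
Step 1: +7 new -> 9 infected
Step 2: +11 new -> 20 infected
Step 3: +12 new -> 32 infected
Step 4: +10 new -> 42 infected
Step 5: +7 new -> 49 infected
Step 6: +1 new -> 50 infected
Step 7: +1 new -> 51 infected
Step 8: +0 new -> 51 infected

Answer: 8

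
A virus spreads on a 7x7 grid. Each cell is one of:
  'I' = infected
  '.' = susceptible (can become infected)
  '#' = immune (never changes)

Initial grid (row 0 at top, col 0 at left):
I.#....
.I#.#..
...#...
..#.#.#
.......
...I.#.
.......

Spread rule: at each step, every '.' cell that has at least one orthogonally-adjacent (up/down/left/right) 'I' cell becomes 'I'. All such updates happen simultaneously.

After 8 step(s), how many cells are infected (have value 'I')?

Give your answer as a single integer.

Answer: 39

Derivation:
Step 0 (initial): 3 infected
Step 1: +7 new -> 10 infected
Step 2: +9 new -> 19 infected
Step 3: +6 new -> 25 infected
Step 4: +5 new -> 30 infected
Step 5: +2 new -> 32 infected
Step 6: +3 new -> 35 infected
Step 7: +2 new -> 37 infected
Step 8: +2 new -> 39 infected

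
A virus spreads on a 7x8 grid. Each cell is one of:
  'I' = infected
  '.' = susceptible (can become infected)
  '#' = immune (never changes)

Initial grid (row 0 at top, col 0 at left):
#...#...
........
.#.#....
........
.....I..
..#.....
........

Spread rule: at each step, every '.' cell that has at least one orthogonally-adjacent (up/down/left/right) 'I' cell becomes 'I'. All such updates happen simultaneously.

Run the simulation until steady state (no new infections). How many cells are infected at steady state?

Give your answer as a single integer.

Answer: 51

Derivation:
Step 0 (initial): 1 infected
Step 1: +4 new -> 5 infected
Step 2: +8 new -> 13 infected
Step 3: +10 new -> 23 infected
Step 4: +8 new -> 31 infected
Step 5: +8 new -> 39 infected
Step 6: +6 new -> 45 infected
Step 7: +4 new -> 49 infected
Step 8: +2 new -> 51 infected
Step 9: +0 new -> 51 infected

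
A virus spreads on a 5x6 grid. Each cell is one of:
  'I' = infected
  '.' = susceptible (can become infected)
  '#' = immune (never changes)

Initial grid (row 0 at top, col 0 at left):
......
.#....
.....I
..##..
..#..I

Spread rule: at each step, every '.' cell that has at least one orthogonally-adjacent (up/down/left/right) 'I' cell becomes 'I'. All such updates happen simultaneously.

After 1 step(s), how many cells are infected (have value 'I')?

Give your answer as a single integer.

Answer: 6

Derivation:
Step 0 (initial): 2 infected
Step 1: +4 new -> 6 infected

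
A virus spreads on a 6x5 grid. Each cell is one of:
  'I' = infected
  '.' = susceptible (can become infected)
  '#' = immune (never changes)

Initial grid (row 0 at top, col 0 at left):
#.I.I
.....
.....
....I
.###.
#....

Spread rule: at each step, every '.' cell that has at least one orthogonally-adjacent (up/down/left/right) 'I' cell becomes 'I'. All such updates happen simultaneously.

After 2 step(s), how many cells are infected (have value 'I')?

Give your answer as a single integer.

Answer: 16

Derivation:
Step 0 (initial): 3 infected
Step 1: +7 new -> 10 infected
Step 2: +6 new -> 16 infected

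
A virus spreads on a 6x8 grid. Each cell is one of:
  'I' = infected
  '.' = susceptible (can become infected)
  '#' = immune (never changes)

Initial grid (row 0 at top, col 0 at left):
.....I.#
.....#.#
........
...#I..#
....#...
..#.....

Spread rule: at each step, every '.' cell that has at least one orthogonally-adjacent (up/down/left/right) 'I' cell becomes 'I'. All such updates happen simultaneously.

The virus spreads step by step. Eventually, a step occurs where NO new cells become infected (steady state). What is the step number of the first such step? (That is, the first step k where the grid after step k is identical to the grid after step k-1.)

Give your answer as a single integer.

Answer: 9

Derivation:
Step 0 (initial): 2 infected
Step 1: +4 new -> 6 infected
Step 2: +7 new -> 13 infected
Step 3: +6 new -> 19 infected
Step 4: +8 new -> 27 infected
Step 5: +7 new -> 34 infected
Step 6: +4 new -> 38 infected
Step 7: +2 new -> 40 infected
Step 8: +1 new -> 41 infected
Step 9: +0 new -> 41 infected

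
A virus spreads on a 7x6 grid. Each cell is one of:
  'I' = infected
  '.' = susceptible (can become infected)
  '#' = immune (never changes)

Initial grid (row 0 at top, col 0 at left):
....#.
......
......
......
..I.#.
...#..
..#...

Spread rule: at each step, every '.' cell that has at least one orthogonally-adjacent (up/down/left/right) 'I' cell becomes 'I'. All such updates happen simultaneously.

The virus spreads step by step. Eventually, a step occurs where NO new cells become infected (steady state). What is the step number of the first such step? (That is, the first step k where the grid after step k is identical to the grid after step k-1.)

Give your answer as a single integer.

Step 0 (initial): 1 infected
Step 1: +4 new -> 5 infected
Step 2: +5 new -> 10 infected
Step 3: +7 new -> 17 infected
Step 4: +7 new -> 24 infected
Step 5: +6 new -> 30 infected
Step 6: +3 new -> 33 infected
Step 7: +3 new -> 36 infected
Step 8: +1 new -> 37 infected
Step 9: +1 new -> 38 infected
Step 10: +0 new -> 38 infected

Answer: 10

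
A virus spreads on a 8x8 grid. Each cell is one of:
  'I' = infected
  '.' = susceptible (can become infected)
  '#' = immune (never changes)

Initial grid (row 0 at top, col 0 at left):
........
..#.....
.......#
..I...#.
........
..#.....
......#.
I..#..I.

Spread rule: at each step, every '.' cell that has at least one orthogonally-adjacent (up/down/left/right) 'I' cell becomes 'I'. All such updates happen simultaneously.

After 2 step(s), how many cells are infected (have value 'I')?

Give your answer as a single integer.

Step 0 (initial): 3 infected
Step 1: +8 new -> 11 infected
Step 2: +12 new -> 23 infected

Answer: 23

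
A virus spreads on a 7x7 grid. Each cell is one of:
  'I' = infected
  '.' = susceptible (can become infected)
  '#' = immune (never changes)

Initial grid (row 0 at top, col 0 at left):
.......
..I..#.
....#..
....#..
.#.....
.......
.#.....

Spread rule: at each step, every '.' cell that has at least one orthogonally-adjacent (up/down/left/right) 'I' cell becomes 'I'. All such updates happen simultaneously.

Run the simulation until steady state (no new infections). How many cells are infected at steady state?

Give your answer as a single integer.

Answer: 44

Derivation:
Step 0 (initial): 1 infected
Step 1: +4 new -> 5 infected
Step 2: +7 new -> 12 infected
Step 3: +6 new -> 18 infected
Step 4: +4 new -> 22 infected
Step 5: +6 new -> 28 infected
Step 6: +5 new -> 33 infected
Step 7: +6 new -> 39 infected
Step 8: +4 new -> 43 infected
Step 9: +1 new -> 44 infected
Step 10: +0 new -> 44 infected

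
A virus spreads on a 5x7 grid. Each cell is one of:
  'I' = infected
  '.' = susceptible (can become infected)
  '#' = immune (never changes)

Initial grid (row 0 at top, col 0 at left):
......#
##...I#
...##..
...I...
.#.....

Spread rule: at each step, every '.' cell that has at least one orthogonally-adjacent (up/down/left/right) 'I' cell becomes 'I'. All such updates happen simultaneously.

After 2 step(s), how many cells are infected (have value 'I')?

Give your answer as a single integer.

Answer: 16

Derivation:
Step 0 (initial): 2 infected
Step 1: +6 new -> 8 infected
Step 2: +8 new -> 16 infected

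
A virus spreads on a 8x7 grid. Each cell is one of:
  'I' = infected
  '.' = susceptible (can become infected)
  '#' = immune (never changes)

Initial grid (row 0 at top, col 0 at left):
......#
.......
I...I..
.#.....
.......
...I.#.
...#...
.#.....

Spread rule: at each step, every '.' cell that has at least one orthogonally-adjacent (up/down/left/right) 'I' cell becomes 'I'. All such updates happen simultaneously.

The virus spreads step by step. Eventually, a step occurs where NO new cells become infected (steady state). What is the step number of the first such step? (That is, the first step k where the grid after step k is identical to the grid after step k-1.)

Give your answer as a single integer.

Answer: 6

Derivation:
Step 0 (initial): 3 infected
Step 1: +10 new -> 13 infected
Step 2: +15 new -> 28 infected
Step 3: +14 new -> 42 infected
Step 4: +6 new -> 48 infected
Step 5: +3 new -> 51 infected
Step 6: +0 new -> 51 infected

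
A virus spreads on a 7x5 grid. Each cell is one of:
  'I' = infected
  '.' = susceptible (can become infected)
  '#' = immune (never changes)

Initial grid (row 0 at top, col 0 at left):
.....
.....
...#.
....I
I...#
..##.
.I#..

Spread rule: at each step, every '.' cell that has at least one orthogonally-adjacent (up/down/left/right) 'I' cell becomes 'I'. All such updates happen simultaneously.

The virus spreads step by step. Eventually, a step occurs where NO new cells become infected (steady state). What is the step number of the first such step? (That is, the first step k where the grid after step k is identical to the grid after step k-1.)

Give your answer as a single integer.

Step 0 (initial): 3 infected
Step 1: +7 new -> 10 infected
Step 2: +6 new -> 16 infected
Step 3: +5 new -> 21 infected
Step 4: +4 new -> 25 infected
Step 5: +2 new -> 27 infected
Step 6: +0 new -> 27 infected

Answer: 6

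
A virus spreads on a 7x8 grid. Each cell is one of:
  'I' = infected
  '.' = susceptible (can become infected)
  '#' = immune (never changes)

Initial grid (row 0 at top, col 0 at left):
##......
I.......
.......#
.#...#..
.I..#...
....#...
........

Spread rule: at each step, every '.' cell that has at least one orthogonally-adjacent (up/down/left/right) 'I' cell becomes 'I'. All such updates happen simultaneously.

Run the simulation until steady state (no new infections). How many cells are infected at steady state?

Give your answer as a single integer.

Step 0 (initial): 2 infected
Step 1: +5 new -> 7 infected
Step 2: +8 new -> 15 infected
Step 3: +7 new -> 22 infected
Step 4: +5 new -> 27 infected
Step 5: +4 new -> 31 infected
Step 6: +4 new -> 35 infected
Step 7: +5 new -> 40 infected
Step 8: +5 new -> 45 infected
Step 9: +3 new -> 48 infected
Step 10: +1 new -> 49 infected
Step 11: +0 new -> 49 infected

Answer: 49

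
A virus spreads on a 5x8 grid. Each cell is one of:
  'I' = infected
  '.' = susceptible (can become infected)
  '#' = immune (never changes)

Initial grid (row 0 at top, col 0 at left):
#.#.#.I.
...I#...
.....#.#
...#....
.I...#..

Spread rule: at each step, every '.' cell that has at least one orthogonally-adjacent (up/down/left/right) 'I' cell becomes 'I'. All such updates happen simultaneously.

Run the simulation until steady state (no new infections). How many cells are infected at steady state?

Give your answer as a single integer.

Answer: 32

Derivation:
Step 0 (initial): 3 infected
Step 1: +9 new -> 12 infected
Step 2: +10 new -> 22 infected
Step 3: +6 new -> 28 infected
Step 4: +3 new -> 31 infected
Step 5: +1 new -> 32 infected
Step 6: +0 new -> 32 infected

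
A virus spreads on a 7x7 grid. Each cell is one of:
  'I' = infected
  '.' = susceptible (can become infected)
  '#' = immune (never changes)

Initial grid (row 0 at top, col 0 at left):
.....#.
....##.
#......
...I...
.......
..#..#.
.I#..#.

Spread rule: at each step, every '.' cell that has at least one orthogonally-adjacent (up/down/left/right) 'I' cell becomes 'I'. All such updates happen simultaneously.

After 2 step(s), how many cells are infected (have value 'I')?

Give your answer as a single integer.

Answer: 18

Derivation:
Step 0 (initial): 2 infected
Step 1: +6 new -> 8 infected
Step 2: +10 new -> 18 infected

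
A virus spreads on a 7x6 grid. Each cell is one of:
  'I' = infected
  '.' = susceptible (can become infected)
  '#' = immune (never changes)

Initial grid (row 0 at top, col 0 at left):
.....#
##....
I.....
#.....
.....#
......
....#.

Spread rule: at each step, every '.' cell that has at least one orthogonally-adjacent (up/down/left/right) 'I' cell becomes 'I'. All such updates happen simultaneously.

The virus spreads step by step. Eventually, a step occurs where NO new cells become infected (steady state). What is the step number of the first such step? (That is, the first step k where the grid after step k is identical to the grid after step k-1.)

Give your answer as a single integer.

Answer: 10

Derivation:
Step 0 (initial): 1 infected
Step 1: +1 new -> 2 infected
Step 2: +2 new -> 4 infected
Step 3: +4 new -> 8 infected
Step 4: +7 new -> 15 infected
Step 5: +9 new -> 24 infected
Step 6: +8 new -> 32 infected
Step 7: +2 new -> 34 infected
Step 8: +1 new -> 35 infected
Step 9: +1 new -> 36 infected
Step 10: +0 new -> 36 infected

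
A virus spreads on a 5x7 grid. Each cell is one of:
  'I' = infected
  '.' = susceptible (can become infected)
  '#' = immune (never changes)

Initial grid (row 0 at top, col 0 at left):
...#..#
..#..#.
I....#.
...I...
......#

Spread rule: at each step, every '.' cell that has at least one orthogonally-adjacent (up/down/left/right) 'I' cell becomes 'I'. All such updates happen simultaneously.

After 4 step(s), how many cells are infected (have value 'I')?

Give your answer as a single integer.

Answer: 27

Derivation:
Step 0 (initial): 2 infected
Step 1: +7 new -> 9 infected
Step 2: +10 new -> 19 infected
Step 3: +5 new -> 24 infected
Step 4: +3 new -> 27 infected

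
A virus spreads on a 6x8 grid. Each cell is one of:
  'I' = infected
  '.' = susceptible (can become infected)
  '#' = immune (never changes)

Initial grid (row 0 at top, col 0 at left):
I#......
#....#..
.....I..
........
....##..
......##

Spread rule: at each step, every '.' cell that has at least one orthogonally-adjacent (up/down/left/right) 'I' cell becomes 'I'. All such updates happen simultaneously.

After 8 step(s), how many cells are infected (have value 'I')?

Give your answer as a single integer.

Step 0 (initial): 2 infected
Step 1: +3 new -> 5 infected
Step 2: +6 new -> 11 infected
Step 3: +8 new -> 19 infected
Step 4: +8 new -> 27 infected
Step 5: +6 new -> 33 infected
Step 6: +4 new -> 37 infected
Step 7: +3 new -> 40 infected
Step 8: +1 new -> 41 infected

Answer: 41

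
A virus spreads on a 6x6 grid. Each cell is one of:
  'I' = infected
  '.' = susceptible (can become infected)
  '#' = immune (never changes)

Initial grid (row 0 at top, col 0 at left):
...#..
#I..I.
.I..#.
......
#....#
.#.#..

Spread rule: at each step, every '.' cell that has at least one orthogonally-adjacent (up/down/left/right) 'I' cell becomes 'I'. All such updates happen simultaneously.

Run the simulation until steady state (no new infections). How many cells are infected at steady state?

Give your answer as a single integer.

Answer: 28

Derivation:
Step 0 (initial): 3 infected
Step 1: +8 new -> 11 infected
Step 2: +8 new -> 19 infected
Step 3: +3 new -> 22 infected
Step 4: +3 new -> 25 infected
Step 5: +1 new -> 26 infected
Step 6: +1 new -> 27 infected
Step 7: +1 new -> 28 infected
Step 8: +0 new -> 28 infected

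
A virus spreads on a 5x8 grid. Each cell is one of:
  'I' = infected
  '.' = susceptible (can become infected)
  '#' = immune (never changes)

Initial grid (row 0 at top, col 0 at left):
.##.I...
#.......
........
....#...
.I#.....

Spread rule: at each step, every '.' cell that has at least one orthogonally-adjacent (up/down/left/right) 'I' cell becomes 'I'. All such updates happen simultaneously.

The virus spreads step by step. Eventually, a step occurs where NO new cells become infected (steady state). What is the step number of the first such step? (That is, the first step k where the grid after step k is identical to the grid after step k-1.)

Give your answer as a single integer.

Step 0 (initial): 2 infected
Step 1: +5 new -> 7 infected
Step 2: +7 new -> 14 infected
Step 3: +9 new -> 23 infected
Step 4: +4 new -> 27 infected
Step 5: +4 new -> 31 infected
Step 6: +2 new -> 33 infected
Step 7: +1 new -> 34 infected
Step 8: +0 new -> 34 infected

Answer: 8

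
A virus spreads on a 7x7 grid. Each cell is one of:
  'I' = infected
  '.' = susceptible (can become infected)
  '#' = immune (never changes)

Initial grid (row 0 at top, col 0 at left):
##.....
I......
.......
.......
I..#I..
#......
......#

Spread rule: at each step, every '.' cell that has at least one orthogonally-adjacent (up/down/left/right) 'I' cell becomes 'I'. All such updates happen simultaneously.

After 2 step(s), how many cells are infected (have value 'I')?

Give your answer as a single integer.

Step 0 (initial): 3 infected
Step 1: +7 new -> 10 infected
Step 2: +12 new -> 22 infected

Answer: 22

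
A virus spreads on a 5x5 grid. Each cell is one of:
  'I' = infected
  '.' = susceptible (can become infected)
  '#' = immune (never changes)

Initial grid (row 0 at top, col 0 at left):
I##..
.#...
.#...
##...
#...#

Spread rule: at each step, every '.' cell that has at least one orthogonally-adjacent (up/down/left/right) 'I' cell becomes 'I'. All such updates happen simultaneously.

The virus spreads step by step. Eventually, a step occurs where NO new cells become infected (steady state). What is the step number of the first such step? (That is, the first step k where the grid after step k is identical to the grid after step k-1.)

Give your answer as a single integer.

Answer: 3

Derivation:
Step 0 (initial): 1 infected
Step 1: +1 new -> 2 infected
Step 2: +1 new -> 3 infected
Step 3: +0 new -> 3 infected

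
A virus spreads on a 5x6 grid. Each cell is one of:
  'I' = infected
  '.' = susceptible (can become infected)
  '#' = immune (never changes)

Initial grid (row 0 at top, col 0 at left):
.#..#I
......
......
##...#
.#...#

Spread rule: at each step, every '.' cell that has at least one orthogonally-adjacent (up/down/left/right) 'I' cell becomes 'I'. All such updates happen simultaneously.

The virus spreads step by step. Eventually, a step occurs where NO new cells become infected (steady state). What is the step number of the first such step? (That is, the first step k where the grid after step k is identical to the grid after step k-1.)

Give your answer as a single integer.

Step 0 (initial): 1 infected
Step 1: +1 new -> 2 infected
Step 2: +2 new -> 4 infected
Step 3: +2 new -> 6 infected
Step 4: +4 new -> 10 infected
Step 5: +5 new -> 15 infected
Step 6: +4 new -> 19 infected
Step 7: +3 new -> 22 infected
Step 8: +0 new -> 22 infected

Answer: 8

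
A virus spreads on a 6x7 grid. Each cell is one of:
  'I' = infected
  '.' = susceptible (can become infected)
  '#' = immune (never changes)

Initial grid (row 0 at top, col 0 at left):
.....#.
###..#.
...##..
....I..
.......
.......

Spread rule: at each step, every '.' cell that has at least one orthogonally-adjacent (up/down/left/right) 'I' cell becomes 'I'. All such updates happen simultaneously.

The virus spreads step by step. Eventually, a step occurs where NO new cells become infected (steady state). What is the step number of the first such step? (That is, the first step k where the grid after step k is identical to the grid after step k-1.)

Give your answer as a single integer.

Step 0 (initial): 1 infected
Step 1: +3 new -> 4 infected
Step 2: +6 new -> 10 infected
Step 3: +7 new -> 17 infected
Step 4: +6 new -> 23 infected
Step 5: +4 new -> 27 infected
Step 6: +1 new -> 28 infected
Step 7: +0 new -> 28 infected

Answer: 7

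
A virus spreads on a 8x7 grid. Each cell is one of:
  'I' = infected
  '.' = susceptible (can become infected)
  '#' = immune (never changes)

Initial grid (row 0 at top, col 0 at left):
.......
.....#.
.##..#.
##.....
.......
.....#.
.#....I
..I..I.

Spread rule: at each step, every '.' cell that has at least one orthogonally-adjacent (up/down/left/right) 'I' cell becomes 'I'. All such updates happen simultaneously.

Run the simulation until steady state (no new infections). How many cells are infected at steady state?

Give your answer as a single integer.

Answer: 48

Derivation:
Step 0 (initial): 3 infected
Step 1: +7 new -> 10 infected
Step 2: +5 new -> 15 infected
Step 3: +7 new -> 22 infected
Step 4: +7 new -> 29 infected
Step 5: +4 new -> 33 infected
Step 6: +3 new -> 36 infected
Step 7: +3 new -> 39 infected
Step 8: +3 new -> 42 infected
Step 9: +2 new -> 44 infected
Step 10: +2 new -> 46 infected
Step 11: +2 new -> 48 infected
Step 12: +0 new -> 48 infected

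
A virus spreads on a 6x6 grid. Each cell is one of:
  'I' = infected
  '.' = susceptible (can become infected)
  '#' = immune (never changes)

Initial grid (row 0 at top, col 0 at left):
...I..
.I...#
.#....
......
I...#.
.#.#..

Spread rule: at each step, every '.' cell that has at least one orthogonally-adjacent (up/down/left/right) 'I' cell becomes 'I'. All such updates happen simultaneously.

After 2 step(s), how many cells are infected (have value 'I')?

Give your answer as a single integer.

Step 0 (initial): 3 infected
Step 1: +9 new -> 12 infected
Step 2: +8 new -> 20 infected

Answer: 20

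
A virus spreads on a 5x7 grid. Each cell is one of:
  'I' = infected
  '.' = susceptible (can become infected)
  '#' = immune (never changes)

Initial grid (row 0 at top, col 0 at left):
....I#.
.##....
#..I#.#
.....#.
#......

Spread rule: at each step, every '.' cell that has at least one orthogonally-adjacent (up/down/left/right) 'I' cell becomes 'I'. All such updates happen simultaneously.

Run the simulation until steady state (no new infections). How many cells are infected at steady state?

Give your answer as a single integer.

Step 0 (initial): 2 infected
Step 1: +5 new -> 7 infected
Step 2: +6 new -> 13 infected
Step 3: +6 new -> 19 infected
Step 4: +5 new -> 24 infected
Step 5: +2 new -> 26 infected
Step 6: +1 new -> 27 infected
Step 7: +0 new -> 27 infected

Answer: 27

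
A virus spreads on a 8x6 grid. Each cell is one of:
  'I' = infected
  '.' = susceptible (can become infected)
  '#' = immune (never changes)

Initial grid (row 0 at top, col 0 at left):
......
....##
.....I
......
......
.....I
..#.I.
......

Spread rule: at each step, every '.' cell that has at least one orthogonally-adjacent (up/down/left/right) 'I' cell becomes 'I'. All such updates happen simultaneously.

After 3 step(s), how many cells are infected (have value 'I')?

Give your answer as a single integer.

Answer: 22

Derivation:
Step 0 (initial): 3 infected
Step 1: +7 new -> 10 infected
Step 2: +6 new -> 16 infected
Step 3: +6 new -> 22 infected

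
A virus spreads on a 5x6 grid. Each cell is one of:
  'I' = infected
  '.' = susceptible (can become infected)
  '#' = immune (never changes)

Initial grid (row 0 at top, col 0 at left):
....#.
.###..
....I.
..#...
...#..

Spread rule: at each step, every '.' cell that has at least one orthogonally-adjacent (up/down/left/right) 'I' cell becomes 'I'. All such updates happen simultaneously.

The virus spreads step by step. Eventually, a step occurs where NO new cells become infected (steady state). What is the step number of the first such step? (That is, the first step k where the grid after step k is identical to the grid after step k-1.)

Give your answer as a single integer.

Step 0 (initial): 1 infected
Step 1: +4 new -> 5 infected
Step 2: +5 new -> 10 infected
Step 3: +3 new -> 13 infected
Step 4: +2 new -> 15 infected
Step 5: +3 new -> 18 infected
Step 6: +3 new -> 21 infected
Step 7: +1 new -> 22 infected
Step 8: +1 new -> 23 infected
Step 9: +1 new -> 24 infected
Step 10: +0 new -> 24 infected

Answer: 10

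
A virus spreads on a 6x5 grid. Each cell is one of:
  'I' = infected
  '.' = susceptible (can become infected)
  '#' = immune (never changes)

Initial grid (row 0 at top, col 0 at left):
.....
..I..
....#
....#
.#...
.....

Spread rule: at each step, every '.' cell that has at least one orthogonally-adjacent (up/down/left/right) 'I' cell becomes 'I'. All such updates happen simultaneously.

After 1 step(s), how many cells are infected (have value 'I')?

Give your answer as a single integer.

Answer: 5

Derivation:
Step 0 (initial): 1 infected
Step 1: +4 new -> 5 infected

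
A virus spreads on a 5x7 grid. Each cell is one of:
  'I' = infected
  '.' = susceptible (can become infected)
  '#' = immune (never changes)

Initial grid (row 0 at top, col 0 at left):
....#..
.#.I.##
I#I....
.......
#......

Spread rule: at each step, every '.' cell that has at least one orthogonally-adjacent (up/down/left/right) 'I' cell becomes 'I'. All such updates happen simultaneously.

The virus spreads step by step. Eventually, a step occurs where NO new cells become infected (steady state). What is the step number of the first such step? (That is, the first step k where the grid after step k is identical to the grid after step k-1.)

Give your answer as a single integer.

Answer: 7

Derivation:
Step 0 (initial): 3 infected
Step 1: +7 new -> 10 infected
Step 2: +6 new -> 16 infected
Step 3: +5 new -> 21 infected
Step 4: +3 new -> 24 infected
Step 5: +2 new -> 26 infected
Step 6: +1 new -> 27 infected
Step 7: +0 new -> 27 infected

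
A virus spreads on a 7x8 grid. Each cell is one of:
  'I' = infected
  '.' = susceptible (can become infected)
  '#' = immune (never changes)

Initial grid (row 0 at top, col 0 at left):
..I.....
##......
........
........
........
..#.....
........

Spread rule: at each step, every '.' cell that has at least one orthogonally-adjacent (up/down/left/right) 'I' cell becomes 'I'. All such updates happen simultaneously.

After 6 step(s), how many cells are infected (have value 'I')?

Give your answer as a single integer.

Answer: 34

Derivation:
Step 0 (initial): 1 infected
Step 1: +3 new -> 4 infected
Step 2: +4 new -> 8 infected
Step 3: +5 new -> 13 infected
Step 4: +7 new -> 20 infected
Step 5: +7 new -> 27 infected
Step 6: +7 new -> 34 infected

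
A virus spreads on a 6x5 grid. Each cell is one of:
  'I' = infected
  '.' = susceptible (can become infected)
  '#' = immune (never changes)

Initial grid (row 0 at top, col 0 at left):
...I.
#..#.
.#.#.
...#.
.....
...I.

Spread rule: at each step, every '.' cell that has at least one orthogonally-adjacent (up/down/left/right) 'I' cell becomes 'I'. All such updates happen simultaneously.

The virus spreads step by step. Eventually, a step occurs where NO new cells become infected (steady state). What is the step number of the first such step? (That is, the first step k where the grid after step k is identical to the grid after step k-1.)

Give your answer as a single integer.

Answer: 7

Derivation:
Step 0 (initial): 2 infected
Step 1: +5 new -> 7 infected
Step 2: +6 new -> 13 infected
Step 3: +8 new -> 21 infected
Step 4: +2 new -> 23 infected
Step 5: +1 new -> 24 infected
Step 6: +1 new -> 25 infected
Step 7: +0 new -> 25 infected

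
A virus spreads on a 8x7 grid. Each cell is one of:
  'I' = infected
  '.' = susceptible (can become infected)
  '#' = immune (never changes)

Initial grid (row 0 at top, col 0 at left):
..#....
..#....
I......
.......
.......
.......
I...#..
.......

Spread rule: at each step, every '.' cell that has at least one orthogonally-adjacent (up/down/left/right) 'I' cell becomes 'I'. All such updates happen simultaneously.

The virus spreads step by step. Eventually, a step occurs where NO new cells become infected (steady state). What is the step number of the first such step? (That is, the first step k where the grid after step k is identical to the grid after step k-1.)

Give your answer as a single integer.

Step 0 (initial): 2 infected
Step 1: +6 new -> 8 infected
Step 2: +8 new -> 16 infected
Step 3: +7 new -> 23 infected
Step 4: +6 new -> 29 infected
Step 5: +7 new -> 36 infected
Step 6: +7 new -> 43 infected
Step 7: +7 new -> 50 infected
Step 8: +3 new -> 53 infected
Step 9: +0 new -> 53 infected

Answer: 9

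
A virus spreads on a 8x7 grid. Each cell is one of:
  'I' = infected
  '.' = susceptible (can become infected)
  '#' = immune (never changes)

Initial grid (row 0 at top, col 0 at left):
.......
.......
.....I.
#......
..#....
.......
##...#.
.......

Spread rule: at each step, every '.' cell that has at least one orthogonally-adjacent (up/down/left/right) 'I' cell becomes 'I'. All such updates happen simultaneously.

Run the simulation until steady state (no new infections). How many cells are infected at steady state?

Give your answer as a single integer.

Step 0 (initial): 1 infected
Step 1: +4 new -> 5 infected
Step 2: +7 new -> 12 infected
Step 3: +8 new -> 20 infected
Step 4: +7 new -> 27 infected
Step 5: +7 new -> 34 infected
Step 6: +7 new -> 41 infected
Step 7: +6 new -> 47 infected
Step 8: +2 new -> 49 infected
Step 9: +1 new -> 50 infected
Step 10: +1 new -> 51 infected
Step 11: +0 new -> 51 infected

Answer: 51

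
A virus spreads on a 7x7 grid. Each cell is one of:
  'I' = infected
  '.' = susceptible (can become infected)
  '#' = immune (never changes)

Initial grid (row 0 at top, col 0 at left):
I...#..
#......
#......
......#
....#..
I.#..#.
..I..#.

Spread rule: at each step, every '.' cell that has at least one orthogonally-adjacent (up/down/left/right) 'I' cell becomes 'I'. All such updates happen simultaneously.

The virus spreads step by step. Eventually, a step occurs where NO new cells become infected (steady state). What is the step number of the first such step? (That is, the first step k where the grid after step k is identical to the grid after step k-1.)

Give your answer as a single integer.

Answer: 11

Derivation:
Step 0 (initial): 3 infected
Step 1: +6 new -> 9 infected
Step 2: +6 new -> 15 infected
Step 3: +7 new -> 22 infected
Step 4: +4 new -> 26 infected
Step 5: +3 new -> 29 infected
Step 6: +3 new -> 32 infected
Step 7: +4 new -> 36 infected
Step 8: +3 new -> 39 infected
Step 9: +1 new -> 40 infected
Step 10: +1 new -> 41 infected
Step 11: +0 new -> 41 infected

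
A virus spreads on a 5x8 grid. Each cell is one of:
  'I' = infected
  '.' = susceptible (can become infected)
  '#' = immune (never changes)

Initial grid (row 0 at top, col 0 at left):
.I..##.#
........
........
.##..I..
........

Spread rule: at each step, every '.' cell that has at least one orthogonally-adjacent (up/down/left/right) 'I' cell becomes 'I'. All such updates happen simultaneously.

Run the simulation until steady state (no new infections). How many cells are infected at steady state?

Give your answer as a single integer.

Answer: 35

Derivation:
Step 0 (initial): 2 infected
Step 1: +7 new -> 9 infected
Step 2: +11 new -> 20 infected
Step 3: +9 new -> 29 infected
Step 4: +4 new -> 33 infected
Step 5: +2 new -> 35 infected
Step 6: +0 new -> 35 infected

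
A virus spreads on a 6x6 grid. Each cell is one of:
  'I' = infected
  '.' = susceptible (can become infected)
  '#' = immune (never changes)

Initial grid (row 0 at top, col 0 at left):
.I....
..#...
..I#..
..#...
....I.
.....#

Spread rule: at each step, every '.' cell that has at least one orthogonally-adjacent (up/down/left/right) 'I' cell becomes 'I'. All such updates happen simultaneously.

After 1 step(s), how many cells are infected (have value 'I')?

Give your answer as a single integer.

Step 0 (initial): 3 infected
Step 1: +8 new -> 11 infected

Answer: 11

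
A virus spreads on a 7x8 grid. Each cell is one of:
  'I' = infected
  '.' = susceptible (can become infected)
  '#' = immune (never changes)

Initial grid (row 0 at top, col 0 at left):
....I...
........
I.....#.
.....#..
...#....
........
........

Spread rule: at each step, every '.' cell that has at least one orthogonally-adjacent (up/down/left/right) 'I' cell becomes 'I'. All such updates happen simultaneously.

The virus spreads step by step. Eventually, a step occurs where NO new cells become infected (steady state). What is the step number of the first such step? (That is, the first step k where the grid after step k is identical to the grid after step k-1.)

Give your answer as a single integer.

Answer: 10

Derivation:
Step 0 (initial): 2 infected
Step 1: +6 new -> 8 infected
Step 2: +10 new -> 18 infected
Step 3: +10 new -> 28 infected
Step 4: +6 new -> 34 infected
Step 5: +5 new -> 39 infected
Step 6: +6 new -> 45 infected
Step 7: +5 new -> 50 infected
Step 8: +2 new -> 52 infected
Step 9: +1 new -> 53 infected
Step 10: +0 new -> 53 infected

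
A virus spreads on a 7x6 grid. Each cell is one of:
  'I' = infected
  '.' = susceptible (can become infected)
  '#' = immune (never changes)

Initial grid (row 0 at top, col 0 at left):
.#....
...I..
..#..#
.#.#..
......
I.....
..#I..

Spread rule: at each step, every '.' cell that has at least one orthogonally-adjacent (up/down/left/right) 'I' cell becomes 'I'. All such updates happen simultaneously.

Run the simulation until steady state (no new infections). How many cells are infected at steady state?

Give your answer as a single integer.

Answer: 36

Derivation:
Step 0 (initial): 3 infected
Step 1: +9 new -> 12 infected
Step 2: +12 new -> 24 infected
Step 3: +8 new -> 32 infected
Step 4: +4 new -> 36 infected
Step 5: +0 new -> 36 infected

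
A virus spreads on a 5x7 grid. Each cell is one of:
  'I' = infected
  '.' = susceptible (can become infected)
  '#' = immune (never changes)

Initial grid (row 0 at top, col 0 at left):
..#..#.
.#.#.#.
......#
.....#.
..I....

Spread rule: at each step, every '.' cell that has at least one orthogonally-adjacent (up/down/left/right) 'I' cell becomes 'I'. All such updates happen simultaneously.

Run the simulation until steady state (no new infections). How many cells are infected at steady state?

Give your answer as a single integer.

Step 0 (initial): 1 infected
Step 1: +3 new -> 4 infected
Step 2: +5 new -> 9 infected
Step 3: +6 new -> 15 infected
Step 4: +3 new -> 18 infected
Step 5: +4 new -> 22 infected
Step 6: +2 new -> 24 infected
Step 7: +2 new -> 26 infected
Step 8: +0 new -> 26 infected

Answer: 26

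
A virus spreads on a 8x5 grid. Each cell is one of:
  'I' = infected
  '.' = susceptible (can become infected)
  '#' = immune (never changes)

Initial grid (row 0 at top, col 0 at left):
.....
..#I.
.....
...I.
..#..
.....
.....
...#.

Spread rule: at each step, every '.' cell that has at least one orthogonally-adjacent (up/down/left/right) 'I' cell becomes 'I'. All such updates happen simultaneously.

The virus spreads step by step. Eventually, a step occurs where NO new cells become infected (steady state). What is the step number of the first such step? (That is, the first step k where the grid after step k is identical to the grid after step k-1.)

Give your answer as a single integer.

Answer: 8

Derivation:
Step 0 (initial): 2 infected
Step 1: +6 new -> 8 infected
Step 2: +7 new -> 15 infected
Step 3: +7 new -> 22 infected
Step 4: +7 new -> 29 infected
Step 5: +5 new -> 34 infected
Step 6: +2 new -> 36 infected
Step 7: +1 new -> 37 infected
Step 8: +0 new -> 37 infected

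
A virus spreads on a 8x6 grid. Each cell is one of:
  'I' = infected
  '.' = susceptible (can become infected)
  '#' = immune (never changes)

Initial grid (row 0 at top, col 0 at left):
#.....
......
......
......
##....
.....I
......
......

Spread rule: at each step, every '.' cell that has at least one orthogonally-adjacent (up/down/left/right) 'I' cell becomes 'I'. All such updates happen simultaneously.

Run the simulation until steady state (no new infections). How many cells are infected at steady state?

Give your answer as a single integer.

Step 0 (initial): 1 infected
Step 1: +3 new -> 4 infected
Step 2: +5 new -> 9 infected
Step 3: +6 new -> 15 infected
Step 4: +7 new -> 22 infected
Step 5: +7 new -> 29 infected
Step 6: +6 new -> 35 infected
Step 7: +5 new -> 40 infected
Step 8: +3 new -> 43 infected
Step 9: +2 new -> 45 infected
Step 10: +0 new -> 45 infected

Answer: 45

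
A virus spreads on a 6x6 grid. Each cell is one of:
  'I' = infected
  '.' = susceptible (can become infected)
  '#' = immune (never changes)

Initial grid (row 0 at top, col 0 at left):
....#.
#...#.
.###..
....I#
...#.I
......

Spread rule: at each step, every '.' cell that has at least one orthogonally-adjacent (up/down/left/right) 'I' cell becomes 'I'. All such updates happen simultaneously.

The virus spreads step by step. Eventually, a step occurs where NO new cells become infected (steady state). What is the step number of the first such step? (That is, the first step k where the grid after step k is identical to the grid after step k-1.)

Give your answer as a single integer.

Step 0 (initial): 2 infected
Step 1: +4 new -> 6 infected
Step 2: +3 new -> 9 infected
Step 3: +4 new -> 13 infected
Step 4: +4 new -> 17 infected
Step 5: +3 new -> 20 infected
Step 6: +1 new -> 21 infected
Step 7: +0 new -> 21 infected

Answer: 7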